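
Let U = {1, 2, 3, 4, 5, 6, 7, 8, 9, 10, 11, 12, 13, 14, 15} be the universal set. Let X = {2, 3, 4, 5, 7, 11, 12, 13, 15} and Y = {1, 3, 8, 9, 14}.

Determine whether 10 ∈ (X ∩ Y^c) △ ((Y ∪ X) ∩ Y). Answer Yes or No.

No

10 ∉ Y, so 10 ∈ Y^c
10 ∉ X and 10 ∈ Y^c, so 10 ∉ X ∩ Y^c
10 ∉ Y and 10 ∉ X, so 10 ∉ Y ∪ X
10 ∉ (Y ∪ X) and 10 ∉ Y, so 10 ∉ (Y ∪ X) ∩ Y
10 ∉ (X ∩ Y^c) and 10 ∉ ((Y ∪ X) ∩ Y), so 10 ∉ (X ∩ Y^c) △ ((Y ∪ X) ∩ Y)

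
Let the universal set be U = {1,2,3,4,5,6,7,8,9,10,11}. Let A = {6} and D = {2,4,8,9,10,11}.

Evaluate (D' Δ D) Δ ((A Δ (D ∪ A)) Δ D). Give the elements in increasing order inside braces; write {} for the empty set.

D' = {1,3,5,6,7}
D' Δ D = {1,2,3,4,5,6,7,8,9,10,11}
D ∪ A = {2,4,6,8,9,10,11}
A Δ (D ∪ A) = {2,4,8,9,10,11}
(A Δ (D ∪ A)) Δ D = {}
(D' Δ D) Δ ((A Δ (D ∪ A)) Δ D) = {1,2,3,4,5,6,7,8,9,10,11}

{1,2,3,4,5,6,7,8,9,10,11}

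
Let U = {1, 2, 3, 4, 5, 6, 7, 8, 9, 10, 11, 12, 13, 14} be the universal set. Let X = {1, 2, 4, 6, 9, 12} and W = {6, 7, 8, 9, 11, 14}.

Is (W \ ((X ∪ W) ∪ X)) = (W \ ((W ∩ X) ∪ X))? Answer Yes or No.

No

X ∪ W = {1, 2, 4, 6, 7, 8, 9, 11, 12, 14}
(X ∪ W) ∪ X = {1, 2, 4, 6, 7, 8, 9, 11, 12, 14}
W \ ((X ∪ W) ∪ X) = {}
W ∩ X = {6, 9}
(W ∩ X) ∪ X = {1, 2, 4, 6, 9, 12}
W \ ((W ∩ X) ∪ X) = {7, 8, 11, 14}
7 ∈ W \ ((W ∩ X) ∪ X) but 7 ∉ W \ ((X ∪ W) ∪ X), so they differ.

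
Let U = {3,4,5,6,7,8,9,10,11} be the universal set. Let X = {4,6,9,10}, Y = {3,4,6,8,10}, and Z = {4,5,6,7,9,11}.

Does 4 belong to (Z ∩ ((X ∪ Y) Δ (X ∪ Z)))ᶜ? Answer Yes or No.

4 ∈ X and 4 ∈ Y, so 4 ∈ X ∪ Y
4 ∈ X and 4 ∈ Z, so 4 ∈ X ∪ Z
4 ∈ (X ∪ Y) and 4 ∈ (X ∪ Z), so 4 ∉ (X ∪ Y) Δ (X ∪ Z)
4 ∈ Z and 4 ∉ ((X ∪ Y) Δ (X ∪ Z)), so 4 ∉ Z ∩ ((X ∪ Y) Δ (X ∪ Z))
4 ∈ (Z ∩ ((X ∪ Y) Δ (X ∪ Z)))ᶜ since 4 ∉ (Z ∩ ((X ∪ Y) Δ (X ∪ Z)))

Yes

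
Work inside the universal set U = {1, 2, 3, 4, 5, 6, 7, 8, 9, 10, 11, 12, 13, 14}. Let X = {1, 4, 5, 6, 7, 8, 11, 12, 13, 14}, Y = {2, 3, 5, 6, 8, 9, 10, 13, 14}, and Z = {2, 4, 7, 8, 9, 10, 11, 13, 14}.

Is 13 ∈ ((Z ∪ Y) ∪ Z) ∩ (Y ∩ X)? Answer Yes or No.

13 ∈ Z and 13 ∈ Y, so 13 ∈ Z ∪ Y
13 ∈ (Z ∪ Y) and 13 ∈ Z, so 13 ∈ (Z ∪ Y) ∪ Z
13 ∈ Y and 13 ∈ X, so 13 ∈ Y ∩ X
13 ∈ ((Z ∪ Y) ∪ Z) and 13 ∈ (Y ∩ X), so 13 ∈ ((Z ∪ Y) ∪ Z) ∩ (Y ∩ X)

Yes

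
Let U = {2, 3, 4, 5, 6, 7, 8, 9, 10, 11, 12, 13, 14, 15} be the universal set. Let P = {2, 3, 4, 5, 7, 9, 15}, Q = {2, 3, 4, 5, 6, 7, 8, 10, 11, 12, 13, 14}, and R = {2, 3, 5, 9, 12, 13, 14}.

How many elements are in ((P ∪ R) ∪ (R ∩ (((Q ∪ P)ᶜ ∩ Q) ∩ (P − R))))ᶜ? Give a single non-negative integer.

P ∪ R = {2, 3, 4, 5, 7, 9, 12, 13, 14, 15}
Q ∪ P = {2, 3, 4, 5, 6, 7, 8, 9, 10, 11, 12, 13, 14, 15}
(Q ∪ P)ᶜ = {}
(Q ∪ P)ᶜ ∩ Q = {}
P − R = {4, 7, 15}
((Q ∪ P)ᶜ ∩ Q) ∩ (P − R) = {}
R ∩ (((Q ∪ P)ᶜ ∩ Q) ∩ (P − R)) = {}
(P ∪ R) ∪ (R ∩ (((Q ∪ P)ᶜ ∩ Q) ∩ (P − R))) = {2, 3, 4, 5, 7, 9, 12, 13, 14, 15}
((P ∪ R) ∪ (R ∩ (((Q ∪ P)ᶜ ∩ Q) ∩ (P − R))))ᶜ = {6, 8, 10, 11}
|((P ∪ R) ∪ (R ∩ (((Q ∪ P)ᶜ ∩ Q) ∩ (P − R))))ᶜ| = 4

4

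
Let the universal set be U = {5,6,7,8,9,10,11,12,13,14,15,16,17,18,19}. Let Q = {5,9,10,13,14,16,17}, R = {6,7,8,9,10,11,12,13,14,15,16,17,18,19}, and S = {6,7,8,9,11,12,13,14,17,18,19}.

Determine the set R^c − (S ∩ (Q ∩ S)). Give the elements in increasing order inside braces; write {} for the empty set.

R^c = {5}
Q ∩ S = {9,13,14,17}
S ∩ (Q ∩ S) = {9,13,14,17}
R^c − (S ∩ (Q ∩ S)) = {5}

{5}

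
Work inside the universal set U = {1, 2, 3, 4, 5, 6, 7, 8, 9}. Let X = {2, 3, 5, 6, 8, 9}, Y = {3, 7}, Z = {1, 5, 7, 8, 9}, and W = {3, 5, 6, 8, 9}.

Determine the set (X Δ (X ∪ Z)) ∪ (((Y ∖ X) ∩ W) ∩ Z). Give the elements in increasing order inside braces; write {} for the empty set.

X ∪ Z = {1, 2, 3, 5, 6, 7, 8, 9}
X Δ (X ∪ Z) = {1, 7}
Y ∖ X = {7}
(Y ∖ X) ∩ W = {}
((Y ∖ X) ∩ W) ∩ Z = {}
(X Δ (X ∪ Z)) ∪ (((Y ∖ X) ∩ W) ∩ Z) = {1, 7}

{1, 7}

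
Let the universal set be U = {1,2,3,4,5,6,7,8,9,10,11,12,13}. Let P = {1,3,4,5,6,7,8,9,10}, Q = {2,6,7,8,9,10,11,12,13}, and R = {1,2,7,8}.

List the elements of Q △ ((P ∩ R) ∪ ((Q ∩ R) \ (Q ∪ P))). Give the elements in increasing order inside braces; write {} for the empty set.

{1,2,6,9,10,11,12,13}

P ∩ R = {1,7,8}
Q ∩ R = {2,7,8}
Q ∪ P = {1,2,3,4,5,6,7,8,9,10,11,12,13}
(Q ∩ R) \ (Q ∪ P) = {}
(P ∩ R) ∪ ((Q ∩ R) \ (Q ∪ P)) = {1,7,8}
Q △ ((P ∩ R) ∪ ((Q ∩ R) \ (Q ∪ P))) = {1,2,6,9,10,11,12,13}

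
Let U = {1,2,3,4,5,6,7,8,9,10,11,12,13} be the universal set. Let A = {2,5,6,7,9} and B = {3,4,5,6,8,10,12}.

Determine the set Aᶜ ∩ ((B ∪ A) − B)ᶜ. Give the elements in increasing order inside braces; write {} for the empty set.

{1,3,4,8,10,11,12,13}

Aᶜ = {1,3,4,8,10,11,12,13}
B ∪ A = {2,3,4,5,6,7,8,9,10,12}
(B ∪ A) − B = {2,7,9}
((B ∪ A) − B)ᶜ = {1,3,4,5,6,8,10,11,12,13}
Aᶜ ∩ ((B ∪ A) − B)ᶜ = {1,3,4,8,10,11,12,13}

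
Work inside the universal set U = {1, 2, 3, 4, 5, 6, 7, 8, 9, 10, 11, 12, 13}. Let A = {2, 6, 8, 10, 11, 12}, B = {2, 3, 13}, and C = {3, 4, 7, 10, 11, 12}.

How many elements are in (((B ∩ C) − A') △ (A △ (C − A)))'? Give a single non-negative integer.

4

B ∩ C = {3}
A' = {1, 3, 4, 5, 7, 9, 13}
(B ∩ C) − A' = {}
C − A = {3, 4, 7}
A △ (C − A) = {2, 3, 4, 6, 7, 8, 10, 11, 12}
((B ∩ C) − A') △ (A △ (C − A)) = {2, 3, 4, 6, 7, 8, 10, 11, 12}
(((B ∩ C) − A') △ (A △ (C − A)))' = {1, 5, 9, 13}
|(((B ∩ C) − A') △ (A △ (C − A)))'| = 4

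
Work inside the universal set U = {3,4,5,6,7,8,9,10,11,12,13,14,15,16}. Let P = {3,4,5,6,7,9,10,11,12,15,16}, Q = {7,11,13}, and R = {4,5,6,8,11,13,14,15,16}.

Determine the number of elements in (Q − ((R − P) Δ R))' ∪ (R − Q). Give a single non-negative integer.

R − P = {8,13,14}
(R − P) Δ R = {4,5,6,11,15,16}
Q − ((R − P) Δ R) = {7,13}
(Q − ((R − P) Δ R))' = {3,4,5,6,8,9,10,11,12,14,15,16}
R − Q = {4,5,6,8,14,15,16}
(Q − ((R − P) Δ R))' ∪ (R − Q) = {3,4,5,6,8,9,10,11,12,14,15,16}
|(Q − ((R − P) Δ R))' ∪ (R − Q)| = 12

12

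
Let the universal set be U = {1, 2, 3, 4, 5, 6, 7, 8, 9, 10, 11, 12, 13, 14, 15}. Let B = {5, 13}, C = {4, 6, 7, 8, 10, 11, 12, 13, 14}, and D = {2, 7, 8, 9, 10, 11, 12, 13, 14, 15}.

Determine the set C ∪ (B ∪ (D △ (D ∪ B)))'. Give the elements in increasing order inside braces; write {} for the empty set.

{1, 2, 3, 4, 6, 7, 8, 9, 10, 11, 12, 13, 14, 15}

D ∪ B = {2, 5, 7, 8, 9, 10, 11, 12, 13, 14, 15}
D △ (D ∪ B) = {5}
B ∪ (D △ (D ∪ B)) = {5, 13}
(B ∪ (D △ (D ∪ B)))' = {1, 2, 3, 4, 6, 7, 8, 9, 10, 11, 12, 14, 15}
C ∪ (B ∪ (D △ (D ∪ B)))' = {1, 2, 3, 4, 6, 7, 8, 9, 10, 11, 12, 13, 14, 15}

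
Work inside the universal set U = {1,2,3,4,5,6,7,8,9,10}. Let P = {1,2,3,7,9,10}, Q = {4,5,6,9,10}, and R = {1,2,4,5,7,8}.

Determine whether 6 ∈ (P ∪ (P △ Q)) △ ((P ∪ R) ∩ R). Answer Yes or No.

6 ∉ P and 6 ∈ Q, so 6 ∈ P △ Q
6 ∉ P and 6 ∈ (P △ Q), so 6 ∈ P ∪ (P △ Q)
6 ∉ P and 6 ∉ R, so 6 ∉ P ∪ R
6 ∉ (P ∪ R) and 6 ∉ R, so 6 ∉ (P ∪ R) ∩ R
6 ∈ (P ∪ (P △ Q)) and 6 ∉ ((P ∪ R) ∩ R), so 6 ∈ (P ∪ (P △ Q)) △ ((P ∪ R) ∩ R)

Yes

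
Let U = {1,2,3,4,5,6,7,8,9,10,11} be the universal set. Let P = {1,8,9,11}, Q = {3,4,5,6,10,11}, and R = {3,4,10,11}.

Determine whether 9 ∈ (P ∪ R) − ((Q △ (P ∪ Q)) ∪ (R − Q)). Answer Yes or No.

No

9 ∈ P and 9 ∉ R, so 9 ∈ P ∪ R
9 ∈ P and 9 ∉ Q, so 9 ∈ P ∪ Q
9 ∉ Q and 9 ∈ (P ∪ Q), so 9 ∈ Q △ (P ∪ Q)
9 ∉ R and 9 ∉ Q, so 9 ∉ R − Q
9 ∈ (Q △ (P ∪ Q)) and 9 ∉ (R − Q), so 9 ∈ (Q △ (P ∪ Q)) ∪ (R − Q)
9 ∈ (P ∪ R) and 9 ∈ ((Q △ (P ∪ Q)) ∪ (R − Q)), so 9 ∉ (P ∪ R) − ((Q △ (P ∪ Q)) ∪ (R − Q))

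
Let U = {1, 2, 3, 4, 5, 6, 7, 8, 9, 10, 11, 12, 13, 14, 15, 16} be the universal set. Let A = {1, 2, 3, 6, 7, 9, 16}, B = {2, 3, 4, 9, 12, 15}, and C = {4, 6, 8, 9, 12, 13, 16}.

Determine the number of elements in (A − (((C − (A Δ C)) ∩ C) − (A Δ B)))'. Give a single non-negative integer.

10

A Δ C = {1, 2, 3, 4, 7, 8, 12, 13}
C − (A Δ C) = {6, 9, 16}
(C − (A Δ C)) ∩ C = {6, 9, 16}
A Δ B = {1, 4, 6, 7, 12, 15, 16}
((C − (A Δ C)) ∩ C) − (A Δ B) = {9}
A − (((C − (A Δ C)) ∩ C) − (A Δ B)) = {1, 2, 3, 6, 7, 16}
(A − (((C − (A Δ C)) ∩ C) − (A Δ B)))' = {4, 5, 8, 9, 10, 11, 12, 13, 14, 15}
|(A − (((C − (A Δ C)) ∩ C) − (A Δ B)))'| = 10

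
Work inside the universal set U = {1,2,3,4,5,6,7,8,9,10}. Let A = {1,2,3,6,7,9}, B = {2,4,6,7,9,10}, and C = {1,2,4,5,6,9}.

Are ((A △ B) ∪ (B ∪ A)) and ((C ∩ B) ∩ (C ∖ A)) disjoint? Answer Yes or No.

No

A △ B = {1,3,4,10}
B ∪ A = {1,2,3,4,6,7,9,10}
(A △ B) ∪ (B ∪ A) = {1,2,3,4,6,7,9,10}
C ∩ B = {2,4,6,9}
C ∖ A = {4,5}
(C ∩ B) ∩ (C ∖ A) = {4}
4 lies in both, so they are not disjoint.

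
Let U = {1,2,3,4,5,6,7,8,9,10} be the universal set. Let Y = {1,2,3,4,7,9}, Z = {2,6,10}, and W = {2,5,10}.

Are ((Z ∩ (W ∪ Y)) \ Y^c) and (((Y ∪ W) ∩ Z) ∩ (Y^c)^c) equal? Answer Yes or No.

Yes

W ∪ Y = {1,2,3,4,5,7,9,10}
Z ∩ (W ∪ Y) = {2,10}
Y^c = {5,6,8,10}
(Z ∩ (W ∪ Y)) \ Y^c = {2}
Y ∪ W = {1,2,3,4,5,7,9,10}
(Y ∪ W) ∩ Z = {2,10}
(Y^c)^c = {1,2,3,4,7,9}
((Y ∪ W) ∩ Z) ∩ (Y^c)^c = {2}
Both equal {2}, so (Z ∩ (W ∪ Y)) \ Y^c = ((Y ∪ W) ∩ Z) ∩ (Y^c)^c.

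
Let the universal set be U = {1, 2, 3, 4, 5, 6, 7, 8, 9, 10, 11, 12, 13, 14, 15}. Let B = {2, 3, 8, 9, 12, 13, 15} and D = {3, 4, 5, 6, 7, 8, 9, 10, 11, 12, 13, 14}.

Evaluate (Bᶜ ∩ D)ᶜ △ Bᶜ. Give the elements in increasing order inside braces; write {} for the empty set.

Bᶜ = {1, 4, 5, 6, 7, 10, 11, 14}
Bᶜ ∩ D = {4, 5, 6, 7, 10, 11, 14}
(Bᶜ ∩ D)ᶜ = {1, 2, 3, 8, 9, 12, 13, 15}
(Bᶜ ∩ D)ᶜ △ Bᶜ = {2, 3, 4, 5, 6, 7, 8, 9, 10, 11, 12, 13, 14, 15}

{2, 3, 4, 5, 6, 7, 8, 9, 10, 11, 12, 13, 14, 15}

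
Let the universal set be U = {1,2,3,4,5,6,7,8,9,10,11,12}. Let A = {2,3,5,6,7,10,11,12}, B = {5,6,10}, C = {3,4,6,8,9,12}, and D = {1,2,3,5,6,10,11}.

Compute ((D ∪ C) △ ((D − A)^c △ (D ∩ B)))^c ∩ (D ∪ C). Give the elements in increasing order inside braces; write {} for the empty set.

D ∪ C = {1,2,3,4,5,6,8,9,10,11,12}
D − A = {1}
(D − A)^c = {2,3,4,5,6,7,8,9,10,11,12}
D ∩ B = {5,6,10}
(D − A)^c △ (D ∩ B) = {2,3,4,7,8,9,11,12}
(D ∪ C) △ ((D − A)^c △ (D ∩ B)) = {1,5,6,7,10}
((D ∪ C) △ ((D − A)^c △ (D ∩ B)))^c = {2,3,4,8,9,11,12}
((D ∪ C) △ ((D − A)^c △ (D ∩ B)))^c ∩ (D ∪ C) = {2,3,4,8,9,11,12}

{2,3,4,8,9,11,12}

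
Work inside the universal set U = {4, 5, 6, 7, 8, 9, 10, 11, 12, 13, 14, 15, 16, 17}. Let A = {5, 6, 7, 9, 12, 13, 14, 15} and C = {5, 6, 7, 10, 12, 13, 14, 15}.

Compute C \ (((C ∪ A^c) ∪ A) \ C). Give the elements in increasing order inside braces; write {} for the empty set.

A^c = {4, 8, 10, 11, 16, 17}
C ∪ A^c = {4, 5, 6, 7, 8, 10, 11, 12, 13, 14, 15, 16, 17}
(C ∪ A^c) ∪ A = {4, 5, 6, 7, 8, 9, 10, 11, 12, 13, 14, 15, 16, 17}
((C ∪ A^c) ∪ A) \ C = {4, 8, 9, 11, 16, 17}
C \ (((C ∪ A^c) ∪ A) \ C) = {5, 6, 7, 10, 12, 13, 14, 15}

{5, 6, 7, 10, 12, 13, 14, 15}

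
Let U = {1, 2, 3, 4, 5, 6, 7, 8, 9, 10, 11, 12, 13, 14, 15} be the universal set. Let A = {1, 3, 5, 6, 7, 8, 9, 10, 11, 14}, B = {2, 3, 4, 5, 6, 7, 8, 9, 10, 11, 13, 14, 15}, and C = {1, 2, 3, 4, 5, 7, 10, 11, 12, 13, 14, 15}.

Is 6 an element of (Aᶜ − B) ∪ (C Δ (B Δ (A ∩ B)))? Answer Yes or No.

No

6 ∈ A, so 6 ∉ Aᶜ
6 ∉ Aᶜ and 6 ∈ B, so 6 ∉ Aᶜ − B
6 ∈ A and 6 ∈ B, so 6 ∈ A ∩ B
6 ∈ B and 6 ∈ (A ∩ B), so 6 ∉ B Δ (A ∩ B)
6 ∉ C and 6 ∉ (B Δ (A ∩ B)), so 6 ∉ C Δ (B Δ (A ∩ B))
6 ∉ (Aᶜ − B) and 6 ∉ (C Δ (B Δ (A ∩ B))), so 6 ∉ (Aᶜ − B) ∪ (C Δ (B Δ (A ∩ B)))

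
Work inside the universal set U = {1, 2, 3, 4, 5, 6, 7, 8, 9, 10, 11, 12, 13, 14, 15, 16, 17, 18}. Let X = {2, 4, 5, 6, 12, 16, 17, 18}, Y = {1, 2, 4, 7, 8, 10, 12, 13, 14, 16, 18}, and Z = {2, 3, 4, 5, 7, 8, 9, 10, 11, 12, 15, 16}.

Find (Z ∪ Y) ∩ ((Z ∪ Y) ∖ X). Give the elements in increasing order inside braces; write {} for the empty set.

{1, 3, 7, 8, 9, 10, 11, 13, 14, 15}

Z ∪ Y = {1, 2, 3, 4, 5, 7, 8, 9, 10, 11, 12, 13, 14, 15, 16, 18}
(Z ∪ Y) ∖ X = {1, 3, 7, 8, 9, 10, 11, 13, 14, 15}
(Z ∪ Y) ∩ ((Z ∪ Y) ∖ X) = {1, 3, 7, 8, 9, 10, 11, 13, 14, 15}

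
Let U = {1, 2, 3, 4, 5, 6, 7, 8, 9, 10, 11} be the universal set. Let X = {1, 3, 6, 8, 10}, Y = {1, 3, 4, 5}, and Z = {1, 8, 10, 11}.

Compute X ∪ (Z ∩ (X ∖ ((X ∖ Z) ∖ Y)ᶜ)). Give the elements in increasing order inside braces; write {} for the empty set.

{1, 3, 6, 8, 10}

X ∖ Z = {3, 6}
(X ∖ Z) ∖ Y = {6}
((X ∖ Z) ∖ Y)ᶜ = {1, 2, 3, 4, 5, 7, 8, 9, 10, 11}
X ∖ ((X ∖ Z) ∖ Y)ᶜ = {6}
Z ∩ (X ∖ ((X ∖ Z) ∖ Y)ᶜ) = {}
X ∪ (Z ∩ (X ∖ ((X ∖ Z) ∖ Y)ᶜ)) = {1, 3, 6, 8, 10}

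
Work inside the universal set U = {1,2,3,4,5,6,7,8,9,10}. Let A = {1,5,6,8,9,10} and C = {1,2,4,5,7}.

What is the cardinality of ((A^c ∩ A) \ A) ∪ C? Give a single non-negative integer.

A^c = {2,3,4,7}
A^c ∩ A = {}
(A^c ∩ A) \ A = {}
((A^c ∩ A) \ A) ∪ C = {1,2,4,5,7}
|((A^c ∩ A) \ A) ∪ C| = 5

5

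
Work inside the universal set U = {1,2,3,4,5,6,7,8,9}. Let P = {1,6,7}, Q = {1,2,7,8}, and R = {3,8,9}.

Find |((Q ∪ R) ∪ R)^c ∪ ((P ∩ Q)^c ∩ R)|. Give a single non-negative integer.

6

Q ∪ R = {1,2,3,7,8,9}
(Q ∪ R) ∪ R = {1,2,3,7,8,9}
((Q ∪ R) ∪ R)^c = {4,5,6}
P ∩ Q = {1,7}
(P ∩ Q)^c = {2,3,4,5,6,8,9}
(P ∩ Q)^c ∩ R = {3,8,9}
((Q ∪ R) ∪ R)^c ∪ ((P ∩ Q)^c ∩ R) = {3,4,5,6,8,9}
|((Q ∪ R) ∪ R)^c ∪ ((P ∩ Q)^c ∩ R)| = 6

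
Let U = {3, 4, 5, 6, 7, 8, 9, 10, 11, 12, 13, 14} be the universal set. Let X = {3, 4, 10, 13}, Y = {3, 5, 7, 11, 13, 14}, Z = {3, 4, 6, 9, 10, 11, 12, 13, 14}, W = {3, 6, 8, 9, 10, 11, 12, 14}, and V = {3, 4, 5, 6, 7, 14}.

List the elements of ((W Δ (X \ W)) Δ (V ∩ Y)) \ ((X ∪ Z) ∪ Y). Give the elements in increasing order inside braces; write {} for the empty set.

{8}

X \ W = {4, 13}
W Δ (X \ W) = {3, 4, 6, 8, 9, 10, 11, 12, 13, 14}
V ∩ Y = {3, 5, 7, 14}
(W Δ (X \ W)) Δ (V ∩ Y) = {4, 5, 6, 7, 8, 9, 10, 11, 12, 13}
X ∪ Z = {3, 4, 6, 9, 10, 11, 12, 13, 14}
(X ∪ Z) ∪ Y = {3, 4, 5, 6, 7, 9, 10, 11, 12, 13, 14}
((W Δ (X \ W)) Δ (V ∩ Y)) \ ((X ∪ Z) ∪ Y) = {8}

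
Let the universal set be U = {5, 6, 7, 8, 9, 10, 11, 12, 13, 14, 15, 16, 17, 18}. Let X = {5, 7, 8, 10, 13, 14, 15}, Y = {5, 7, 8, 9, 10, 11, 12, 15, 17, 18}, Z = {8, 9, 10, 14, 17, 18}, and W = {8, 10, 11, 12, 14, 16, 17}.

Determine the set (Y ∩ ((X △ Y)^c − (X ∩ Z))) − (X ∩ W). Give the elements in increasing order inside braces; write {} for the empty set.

{5, 7, 15}

X △ Y = {9, 11, 12, 13, 14, 17, 18}
(X △ Y)^c = {5, 6, 7, 8, 10, 15, 16}
X ∩ Z = {8, 10, 14}
(X △ Y)^c − (X ∩ Z) = {5, 6, 7, 15, 16}
Y ∩ ((X △ Y)^c − (X ∩ Z)) = {5, 7, 15}
X ∩ W = {8, 10, 14}
(Y ∩ ((X △ Y)^c − (X ∩ Z))) − (X ∩ W) = {5, 7, 15}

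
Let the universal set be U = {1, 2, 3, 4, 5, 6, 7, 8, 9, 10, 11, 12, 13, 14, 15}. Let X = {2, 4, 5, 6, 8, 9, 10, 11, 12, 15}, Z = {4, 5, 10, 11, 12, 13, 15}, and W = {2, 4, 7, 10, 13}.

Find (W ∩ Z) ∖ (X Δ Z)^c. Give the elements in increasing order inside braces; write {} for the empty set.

{13}

W ∩ Z = {4, 10, 13}
X Δ Z = {2, 6, 8, 9, 13}
(X Δ Z)^c = {1, 3, 4, 5, 7, 10, 11, 12, 14, 15}
(W ∩ Z) ∖ (X Δ Z)^c = {13}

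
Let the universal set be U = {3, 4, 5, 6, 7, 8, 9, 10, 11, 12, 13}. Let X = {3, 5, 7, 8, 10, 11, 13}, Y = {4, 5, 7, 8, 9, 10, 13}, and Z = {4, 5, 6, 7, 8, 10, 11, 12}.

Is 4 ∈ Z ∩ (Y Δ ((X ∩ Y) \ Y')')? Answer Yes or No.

No

4 ∉ X and 4 ∈ Y, so 4 ∉ X ∩ Y
4 ∈ Y, so 4 ∉ Y'
4 ∉ (X ∩ Y) and 4 ∉ Y', so 4 ∉ (X ∩ Y) \ Y'
4 ∈ ((X ∩ Y) \ Y')' since 4 ∉ ((X ∩ Y) \ Y')
4 ∈ Y and 4 ∈ ((X ∩ Y) \ Y')', so 4 ∉ Y Δ ((X ∩ Y) \ Y')'
4 ∈ Z and 4 ∉ (Y Δ ((X ∩ Y) \ Y')'), so 4 ∉ Z ∩ (Y Δ ((X ∩ Y) \ Y')')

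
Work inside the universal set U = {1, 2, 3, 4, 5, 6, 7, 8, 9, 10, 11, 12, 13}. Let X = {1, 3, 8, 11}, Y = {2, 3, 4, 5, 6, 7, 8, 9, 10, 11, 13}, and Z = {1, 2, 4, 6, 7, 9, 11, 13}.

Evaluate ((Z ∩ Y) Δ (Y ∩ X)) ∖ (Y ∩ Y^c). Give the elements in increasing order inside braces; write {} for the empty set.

{2, 3, 4, 6, 7, 8, 9, 13}

Z ∩ Y = {2, 4, 6, 7, 9, 11, 13}
Y ∩ X = {3, 8, 11}
(Z ∩ Y) Δ (Y ∩ X) = {2, 3, 4, 6, 7, 8, 9, 13}
Y^c = {1, 12}
Y ∩ Y^c = {}
((Z ∩ Y) Δ (Y ∩ X)) ∖ (Y ∩ Y^c) = {2, 3, 4, 6, 7, 8, 9, 13}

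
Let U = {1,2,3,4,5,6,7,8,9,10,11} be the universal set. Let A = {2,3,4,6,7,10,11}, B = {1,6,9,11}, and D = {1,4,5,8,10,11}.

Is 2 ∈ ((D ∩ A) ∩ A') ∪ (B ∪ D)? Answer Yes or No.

No

2 ∉ D and 2 ∈ A, so 2 ∉ D ∩ A
2 ∈ A, so 2 ∉ A'
2 ∉ (D ∩ A) and 2 ∉ A', so 2 ∉ (D ∩ A) ∩ A'
2 ∉ B and 2 ∉ D, so 2 ∉ B ∪ D
2 ∉ ((D ∩ A) ∩ A') and 2 ∉ (B ∪ D), so 2 ∉ ((D ∩ A) ∩ A') ∪ (B ∪ D)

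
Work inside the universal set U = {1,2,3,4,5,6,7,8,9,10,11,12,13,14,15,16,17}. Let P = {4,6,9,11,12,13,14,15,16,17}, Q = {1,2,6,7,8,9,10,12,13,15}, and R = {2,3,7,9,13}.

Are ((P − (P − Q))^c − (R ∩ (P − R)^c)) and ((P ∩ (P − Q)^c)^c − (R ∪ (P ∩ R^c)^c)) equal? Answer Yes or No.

No

P − Q = {4,11,14,16,17}
P − (P − Q) = {6,9,12,13,15}
(P − (P − Q))^c = {1,2,3,4,5,7,8,10,11,14,16,17}
P − R = {4,6,11,12,14,15,16,17}
(P − R)^c = {1,2,3,5,7,8,9,10,13}
R ∩ (P − R)^c = {2,3,7,9,13}
(P − (P − Q))^c − (R ∩ (P − R)^c) = {1,4,5,8,10,11,14,16,17}
(P − Q)^c = {1,2,3,5,6,7,8,9,10,12,13,15}
P ∩ (P − Q)^c = {6,9,12,13,15}
(P ∩ (P − Q)^c)^c = {1,2,3,4,5,7,8,10,11,14,16,17}
R^c = {1,4,5,6,8,10,11,12,14,15,16,17}
P ∩ R^c = {4,6,11,12,14,15,16,17}
(P ∩ R^c)^c = {1,2,3,5,7,8,9,10,13}
R ∪ (P ∩ R^c)^c = {1,2,3,5,7,8,9,10,13}
(P ∩ (P − Q)^c)^c − (R ∪ (P ∩ R^c)^c) = {4,11,14,16,17}
1 ∈ (P − (P − Q))^c − (R ∩ (P − R)^c) but 1 ∉ (P ∩ (P − Q)^c)^c − (R ∪ (P ∩ R^c)^c), so they differ.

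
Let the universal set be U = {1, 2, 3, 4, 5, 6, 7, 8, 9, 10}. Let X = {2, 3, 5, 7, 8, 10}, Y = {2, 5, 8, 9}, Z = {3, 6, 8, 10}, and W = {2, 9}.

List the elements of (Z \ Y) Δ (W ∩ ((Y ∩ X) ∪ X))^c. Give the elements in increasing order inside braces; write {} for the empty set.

Z \ Y = {3, 6, 10}
Y ∩ X = {2, 5, 8}
(Y ∩ X) ∪ X = {2, 3, 5, 7, 8, 10}
W ∩ ((Y ∩ X) ∪ X) = {2}
(W ∩ ((Y ∩ X) ∪ X))^c = {1, 3, 4, 5, 6, 7, 8, 9, 10}
(Z \ Y) Δ (W ∩ ((Y ∩ X) ∪ X))^c = {1, 4, 5, 7, 8, 9}

{1, 4, 5, 7, 8, 9}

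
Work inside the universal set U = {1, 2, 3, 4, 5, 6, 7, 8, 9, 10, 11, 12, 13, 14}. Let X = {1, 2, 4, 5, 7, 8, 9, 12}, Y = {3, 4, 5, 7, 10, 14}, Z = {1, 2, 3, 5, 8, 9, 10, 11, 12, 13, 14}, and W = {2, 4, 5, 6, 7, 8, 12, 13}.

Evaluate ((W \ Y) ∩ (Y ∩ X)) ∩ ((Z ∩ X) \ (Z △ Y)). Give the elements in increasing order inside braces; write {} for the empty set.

W \ Y = {2, 6, 8, 12, 13}
Y ∩ X = {4, 5, 7}
(W \ Y) ∩ (Y ∩ X) = {}
Z ∩ X = {1, 2, 5, 8, 9, 12}
Z △ Y = {1, 2, 4, 7, 8, 9, 11, 12, 13}
(Z ∩ X) \ (Z △ Y) = {5}
((W \ Y) ∩ (Y ∩ X)) ∩ ((Z ∩ X) \ (Z △ Y)) = {}

{}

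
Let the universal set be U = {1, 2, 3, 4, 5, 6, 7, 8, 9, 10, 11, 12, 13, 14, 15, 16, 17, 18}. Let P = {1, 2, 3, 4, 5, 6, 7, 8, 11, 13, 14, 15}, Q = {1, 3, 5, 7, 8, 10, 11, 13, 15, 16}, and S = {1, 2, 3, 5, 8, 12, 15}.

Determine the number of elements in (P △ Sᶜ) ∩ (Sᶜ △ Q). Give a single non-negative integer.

Sᶜ = {4, 6, 7, 9, 10, 11, 13, 14, 16, 17, 18}
P △ Sᶜ = {1, 2, 3, 5, 8, 9, 10, 15, 16, 17, 18}
Sᶜ △ Q = {1, 3, 4, 5, 6, 8, 9, 14, 15, 17, 18}
(P △ Sᶜ) ∩ (Sᶜ △ Q) = {1, 3, 5, 8, 9, 15, 17, 18}
|(P △ Sᶜ) ∩ (Sᶜ △ Q)| = 8

8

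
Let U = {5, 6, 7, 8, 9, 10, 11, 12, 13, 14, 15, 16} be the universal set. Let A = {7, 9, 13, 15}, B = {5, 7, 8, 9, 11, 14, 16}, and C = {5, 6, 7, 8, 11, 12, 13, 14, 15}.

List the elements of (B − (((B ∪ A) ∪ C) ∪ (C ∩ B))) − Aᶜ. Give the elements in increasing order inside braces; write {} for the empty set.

B ∪ A = {5, 7, 8, 9, 11, 13, 14, 15, 16}
(B ∪ A) ∪ C = {5, 6, 7, 8, 9, 11, 12, 13, 14, 15, 16}
C ∩ B = {5, 7, 8, 11, 14}
((B ∪ A) ∪ C) ∪ (C ∩ B) = {5, 6, 7, 8, 9, 11, 12, 13, 14, 15, 16}
B − (((B ∪ A) ∪ C) ∪ (C ∩ B)) = {}
Aᶜ = {5, 6, 8, 10, 11, 12, 14, 16}
(B − (((B ∪ A) ∪ C) ∪ (C ∩ B))) − Aᶜ = {}

{}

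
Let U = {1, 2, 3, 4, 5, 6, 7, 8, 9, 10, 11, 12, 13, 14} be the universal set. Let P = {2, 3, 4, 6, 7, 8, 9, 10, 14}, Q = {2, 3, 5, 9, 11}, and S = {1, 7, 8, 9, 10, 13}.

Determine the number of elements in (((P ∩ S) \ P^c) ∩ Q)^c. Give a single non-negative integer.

P ∩ S = {7, 8, 9, 10}
P^c = {1, 5, 11, 12, 13}
(P ∩ S) \ P^c = {7, 8, 9, 10}
((P ∩ S) \ P^c) ∩ Q = {9}
(((P ∩ S) \ P^c) ∩ Q)^c = {1, 2, 3, 4, 5, 6, 7, 8, 10, 11, 12, 13, 14}
|(((P ∩ S) \ P^c) ∩ Q)^c| = 13

13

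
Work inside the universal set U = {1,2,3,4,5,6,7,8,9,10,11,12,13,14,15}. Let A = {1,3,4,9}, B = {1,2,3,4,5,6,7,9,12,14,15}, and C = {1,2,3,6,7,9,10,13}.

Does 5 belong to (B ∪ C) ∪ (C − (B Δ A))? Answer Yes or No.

Yes

5 ∈ B and 5 ∉ C, so 5 ∈ B ∪ C
5 ∈ B and 5 ∉ A, so 5 ∈ B Δ A
5 ∉ C and 5 ∈ (B Δ A), so 5 ∉ C − (B Δ A)
5 ∈ (B ∪ C) and 5 ∉ (C − (B Δ A)), so 5 ∈ (B ∪ C) ∪ (C − (B Δ A))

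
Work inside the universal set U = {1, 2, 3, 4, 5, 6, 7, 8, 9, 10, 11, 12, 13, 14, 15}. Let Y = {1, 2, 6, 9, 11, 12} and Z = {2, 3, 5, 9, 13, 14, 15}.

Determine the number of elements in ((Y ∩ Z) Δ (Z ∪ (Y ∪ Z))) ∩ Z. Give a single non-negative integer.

Y ∩ Z = {2, 9}
Y ∪ Z = {1, 2, 3, 5, 6, 9, 11, 12, 13, 14, 15}
Z ∪ (Y ∪ Z) = {1, 2, 3, 5, 6, 9, 11, 12, 13, 14, 15}
(Y ∩ Z) Δ (Z ∪ (Y ∪ Z)) = {1, 3, 5, 6, 11, 12, 13, 14, 15}
((Y ∩ Z) Δ (Z ∪ (Y ∪ Z))) ∩ Z = {3, 5, 13, 14, 15}
|((Y ∩ Z) Δ (Z ∪ (Y ∪ Z))) ∩ Z| = 5

5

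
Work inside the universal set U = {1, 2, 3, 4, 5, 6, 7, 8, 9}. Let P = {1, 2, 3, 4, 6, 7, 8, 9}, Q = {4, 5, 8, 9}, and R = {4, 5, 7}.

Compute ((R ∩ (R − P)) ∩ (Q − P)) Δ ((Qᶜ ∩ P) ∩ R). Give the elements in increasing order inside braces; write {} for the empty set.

{5, 7}

R − P = {5}
R ∩ (R − P) = {5}
Q − P = {5}
(R ∩ (R − P)) ∩ (Q − P) = {5}
Qᶜ = {1, 2, 3, 6, 7}
Qᶜ ∩ P = {1, 2, 3, 6, 7}
(Qᶜ ∩ P) ∩ R = {7}
((R ∩ (R − P)) ∩ (Q − P)) Δ ((Qᶜ ∩ P) ∩ R) = {5, 7}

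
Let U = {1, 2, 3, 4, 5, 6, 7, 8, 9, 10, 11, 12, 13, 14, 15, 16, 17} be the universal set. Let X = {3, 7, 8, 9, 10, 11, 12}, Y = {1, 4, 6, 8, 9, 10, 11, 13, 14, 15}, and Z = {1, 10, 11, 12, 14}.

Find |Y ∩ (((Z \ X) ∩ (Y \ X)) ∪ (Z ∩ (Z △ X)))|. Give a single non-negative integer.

2

Z \ X = {1, 14}
Y \ X = {1, 4, 6, 13, 14, 15}
(Z \ X) ∩ (Y \ X) = {1, 14}
Z △ X = {1, 3, 7, 8, 9, 14}
Z ∩ (Z △ X) = {1, 14}
((Z \ X) ∩ (Y \ X)) ∪ (Z ∩ (Z △ X)) = {1, 14}
Y ∩ (((Z \ X) ∩ (Y \ X)) ∪ (Z ∩ (Z △ X))) = {1, 14}
|Y ∩ (((Z \ X) ∩ (Y \ X)) ∪ (Z ∩ (Z △ X)))| = 2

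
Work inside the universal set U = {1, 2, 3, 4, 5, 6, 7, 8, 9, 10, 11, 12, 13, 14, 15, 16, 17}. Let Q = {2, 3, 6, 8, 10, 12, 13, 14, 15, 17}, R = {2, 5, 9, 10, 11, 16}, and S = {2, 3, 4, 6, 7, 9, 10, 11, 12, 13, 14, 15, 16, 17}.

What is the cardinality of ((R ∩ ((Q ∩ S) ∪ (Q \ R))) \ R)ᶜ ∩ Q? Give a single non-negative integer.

10

Q ∩ S = {2, 3, 6, 10, 12, 13, 14, 15, 17}
Q \ R = {3, 6, 8, 12, 13, 14, 15, 17}
(Q ∩ S) ∪ (Q \ R) = {2, 3, 6, 8, 10, 12, 13, 14, 15, 17}
R ∩ ((Q ∩ S) ∪ (Q \ R)) = {2, 10}
(R ∩ ((Q ∩ S) ∪ (Q \ R))) \ R = {}
((R ∩ ((Q ∩ S) ∪ (Q \ R))) \ R)ᶜ = {1, 2, 3, 4, 5, 6, 7, 8, 9, 10, 11, 12, 13, 14, 15, 16, 17}
((R ∩ ((Q ∩ S) ∪ (Q \ R))) \ R)ᶜ ∩ Q = {2, 3, 6, 8, 10, 12, 13, 14, 15, 17}
|((R ∩ ((Q ∩ S) ∪ (Q \ R))) \ R)ᶜ ∩ Q| = 10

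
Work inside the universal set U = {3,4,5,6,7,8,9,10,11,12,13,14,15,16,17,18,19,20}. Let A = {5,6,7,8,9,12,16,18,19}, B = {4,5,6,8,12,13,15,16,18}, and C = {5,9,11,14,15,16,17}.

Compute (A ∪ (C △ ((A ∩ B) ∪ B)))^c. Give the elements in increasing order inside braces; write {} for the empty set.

A ∩ B = {5,6,8,12,16,18}
(A ∩ B) ∪ B = {4,5,6,8,12,13,15,16,18}
C △ ((A ∩ B) ∪ B) = {4,6,8,9,11,12,13,14,17,18}
A ∪ (C △ ((A ∩ B) ∪ B)) = {4,5,6,7,8,9,11,12,13,14,16,17,18,19}
(A ∪ (C △ ((A ∩ B) ∪ B)))^c = {3,10,15,20}

{3,10,15,20}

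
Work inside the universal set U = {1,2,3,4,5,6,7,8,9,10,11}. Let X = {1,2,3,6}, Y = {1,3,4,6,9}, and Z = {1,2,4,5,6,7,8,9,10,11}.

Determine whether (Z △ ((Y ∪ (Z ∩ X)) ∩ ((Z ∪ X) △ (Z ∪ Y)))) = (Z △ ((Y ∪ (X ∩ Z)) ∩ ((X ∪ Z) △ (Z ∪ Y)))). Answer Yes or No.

Z ∩ X = {1,2,6}
Y ∪ (Z ∩ X) = {1,2,3,4,6,9}
Z ∪ X = {1,2,3,4,5,6,7,8,9,10,11}
Z ∪ Y = {1,2,3,4,5,6,7,8,9,10,11}
(Z ∪ X) △ (Z ∪ Y) = {}
(Y ∪ (Z ∩ X)) ∩ ((Z ∪ X) △ (Z ∪ Y)) = {}
Z △ ((Y ∪ (Z ∩ X)) ∩ ((Z ∪ X) △ (Z ∪ Y))) = {1,2,4,5,6,7,8,9,10,11}
X ∩ Z = {1,2,6}
Y ∪ (X ∩ Z) = {1,2,3,4,6,9}
X ∪ Z = {1,2,3,4,5,6,7,8,9,10,11}
(X ∪ Z) △ (Z ∪ Y) = {}
(Y ∪ (X ∩ Z)) ∩ ((X ∪ Z) △ (Z ∪ Y)) = {}
Z △ ((Y ∪ (X ∩ Z)) ∩ ((X ∪ Z) △ (Z ∪ Y))) = {1,2,4,5,6,7,8,9,10,11}
Both equal {1,2,4,5,6,7,8,9,10,11}, so Z △ ((Y ∪ (Z ∩ X)) ∩ ((Z ∪ X) △ (Z ∪ Y))) = Z △ ((Y ∪ (X ∩ Z)) ∩ ((X ∪ Z) △ (Z ∪ Y))).

Yes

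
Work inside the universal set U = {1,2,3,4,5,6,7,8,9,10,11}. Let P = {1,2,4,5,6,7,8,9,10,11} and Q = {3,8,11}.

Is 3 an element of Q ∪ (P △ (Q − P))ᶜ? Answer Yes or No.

3 ∈ Q and 3 ∉ P, so 3 ∈ Q − P
3 ∉ P and 3 ∈ (Q − P), so 3 ∈ P △ (Q − P)
3 ∉ (P △ (Q − P))ᶜ since 3 ∈ (P △ (Q − P))
3 ∈ Q and 3 ∉ (P △ (Q − P))ᶜ, so 3 ∈ Q ∪ (P △ (Q − P))ᶜ

Yes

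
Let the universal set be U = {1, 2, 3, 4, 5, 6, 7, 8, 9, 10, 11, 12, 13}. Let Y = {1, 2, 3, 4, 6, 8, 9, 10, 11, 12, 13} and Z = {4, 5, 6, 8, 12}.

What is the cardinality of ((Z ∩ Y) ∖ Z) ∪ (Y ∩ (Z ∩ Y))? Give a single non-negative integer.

4

Z ∩ Y = {4, 6, 8, 12}
(Z ∩ Y) ∖ Z = {}
Y ∩ (Z ∩ Y) = {4, 6, 8, 12}
((Z ∩ Y) ∖ Z) ∪ (Y ∩ (Z ∩ Y)) = {4, 6, 8, 12}
|((Z ∩ Y) ∖ Z) ∪ (Y ∩ (Z ∩ Y))| = 4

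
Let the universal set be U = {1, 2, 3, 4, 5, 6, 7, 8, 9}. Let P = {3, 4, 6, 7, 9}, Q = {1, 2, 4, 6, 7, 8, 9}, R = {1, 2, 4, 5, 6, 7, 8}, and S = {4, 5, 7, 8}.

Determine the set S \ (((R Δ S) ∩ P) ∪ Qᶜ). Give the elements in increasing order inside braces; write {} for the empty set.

{4, 7, 8}

R Δ S = {1, 2, 6}
(R Δ S) ∩ P = {6}
Qᶜ = {3, 5}
((R Δ S) ∩ P) ∪ Qᶜ = {3, 5, 6}
S \ (((R Δ S) ∩ P) ∪ Qᶜ) = {4, 7, 8}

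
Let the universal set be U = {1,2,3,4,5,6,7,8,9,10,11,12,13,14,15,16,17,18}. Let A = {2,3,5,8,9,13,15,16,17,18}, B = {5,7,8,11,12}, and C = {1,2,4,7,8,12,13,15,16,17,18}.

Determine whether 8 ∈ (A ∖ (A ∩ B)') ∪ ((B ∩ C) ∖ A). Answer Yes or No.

Yes

8 ∈ A and 8 ∈ B, so 8 ∈ A ∩ B
8 ∉ (A ∩ B)' since 8 ∈ (A ∩ B)
8 ∈ A and 8 ∉ (A ∩ B)', so 8 ∈ A ∖ (A ∩ B)'
8 ∈ B and 8 ∈ C, so 8 ∈ B ∩ C
8 ∈ (B ∩ C) and 8 ∈ A, so 8 ∉ (B ∩ C) ∖ A
8 ∈ (A ∖ (A ∩ B)') and 8 ∉ ((B ∩ C) ∖ A), so 8 ∈ (A ∖ (A ∩ B)') ∪ ((B ∩ C) ∖ A)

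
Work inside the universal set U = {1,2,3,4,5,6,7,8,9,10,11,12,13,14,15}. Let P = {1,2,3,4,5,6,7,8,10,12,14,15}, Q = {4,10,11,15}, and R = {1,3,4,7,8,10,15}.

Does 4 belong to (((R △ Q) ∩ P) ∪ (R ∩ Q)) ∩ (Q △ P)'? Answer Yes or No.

4 ∈ R and 4 ∈ Q, so 4 ∉ R △ Q
4 ∉ (R △ Q) and 4 ∈ P, so 4 ∉ (R △ Q) ∩ P
4 ∈ R and 4 ∈ Q, so 4 ∈ R ∩ Q
4 ∉ ((R △ Q) ∩ P) and 4 ∈ (R ∩ Q), so 4 ∈ ((R △ Q) ∩ P) ∪ (R ∩ Q)
4 ∈ Q and 4 ∈ P, so 4 ∉ Q △ P
4 ∈ (Q △ P)' since 4 ∉ (Q △ P)
4 ∈ (((R △ Q) ∩ P) ∪ (R ∩ Q)) and 4 ∈ (Q △ P)', so 4 ∈ (((R △ Q) ∩ P) ∪ (R ∩ Q)) ∩ (Q △ P)'

Yes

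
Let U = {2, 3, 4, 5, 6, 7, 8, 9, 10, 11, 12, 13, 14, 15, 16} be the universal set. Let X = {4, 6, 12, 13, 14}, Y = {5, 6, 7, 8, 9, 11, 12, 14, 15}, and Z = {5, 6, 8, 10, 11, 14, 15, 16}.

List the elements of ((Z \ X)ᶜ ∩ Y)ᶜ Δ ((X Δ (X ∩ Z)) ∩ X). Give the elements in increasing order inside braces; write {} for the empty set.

Z \ X = {5, 8, 10, 11, 15, 16}
(Z \ X)ᶜ = {2, 3, 4, 6, 7, 9, 12, 13, 14}
(Z \ X)ᶜ ∩ Y = {6, 7, 9, 12, 14}
((Z \ X)ᶜ ∩ Y)ᶜ = {2, 3, 4, 5, 8, 10, 11, 13, 15, 16}
X ∩ Z = {6, 14}
X Δ (X ∩ Z) = {4, 12, 13}
(X Δ (X ∩ Z)) ∩ X = {4, 12, 13}
((Z \ X)ᶜ ∩ Y)ᶜ Δ ((X Δ (X ∩ Z)) ∩ X) = {2, 3, 5, 8, 10, 11, 12, 15, 16}

{2, 3, 5, 8, 10, 11, 12, 15, 16}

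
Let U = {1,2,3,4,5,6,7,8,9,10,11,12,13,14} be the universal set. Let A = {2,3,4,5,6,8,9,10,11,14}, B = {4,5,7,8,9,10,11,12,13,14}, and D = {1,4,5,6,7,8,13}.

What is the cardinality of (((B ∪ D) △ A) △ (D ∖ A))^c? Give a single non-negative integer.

11

B ∪ D = {1,4,5,6,7,8,9,10,11,12,13,14}
(B ∪ D) △ A = {1,2,3,7,12,13}
D ∖ A = {1,7,13}
((B ∪ D) △ A) △ (D ∖ A) = {2,3,12}
(((B ∪ D) △ A) △ (D ∖ A))^c = {1,4,5,6,7,8,9,10,11,13,14}
|(((B ∪ D) △ A) △ (D ∖ A))^c| = 11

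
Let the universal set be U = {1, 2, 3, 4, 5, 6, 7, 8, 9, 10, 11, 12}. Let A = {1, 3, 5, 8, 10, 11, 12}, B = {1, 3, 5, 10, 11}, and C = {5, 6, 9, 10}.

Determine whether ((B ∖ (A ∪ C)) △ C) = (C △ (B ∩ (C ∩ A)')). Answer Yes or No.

A ∪ C = {1, 3, 5, 6, 8, 9, 10, 11, 12}
B ∖ (A ∪ C) = {}
(B ∖ (A ∪ C)) △ C = {5, 6, 9, 10}
C ∩ A = {5, 10}
(C ∩ A)' = {1, 2, 3, 4, 6, 7, 8, 9, 11, 12}
B ∩ (C ∩ A)' = {1, 3, 11}
C △ (B ∩ (C ∩ A)') = {1, 3, 5, 6, 9, 10, 11}
1 ∈ C △ (B ∩ (C ∩ A)') but 1 ∉ (B ∖ (A ∪ C)) △ C, so they differ.

No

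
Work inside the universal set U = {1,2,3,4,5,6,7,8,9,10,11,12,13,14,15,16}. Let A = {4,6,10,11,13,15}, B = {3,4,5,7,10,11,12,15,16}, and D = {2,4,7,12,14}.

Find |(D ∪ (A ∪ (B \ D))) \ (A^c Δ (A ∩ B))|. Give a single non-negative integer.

B \ D = {3,5,10,11,15,16}
A ∪ (B \ D) = {3,4,5,6,10,11,13,15,16}
D ∪ (A ∪ (B \ D)) = {2,3,4,5,6,7,10,11,12,13,14,15,16}
A^c = {1,2,3,5,7,8,9,12,14,16}
A ∩ B = {4,10,11,15}
A^c Δ (A ∩ B) = {1,2,3,4,5,7,8,9,10,11,12,14,15,16}
(D ∪ (A ∪ (B \ D))) \ (A^c Δ (A ∩ B)) = {6,13}
|(D ∪ (A ∪ (B \ D))) \ (A^c Δ (A ∩ B))| = 2

2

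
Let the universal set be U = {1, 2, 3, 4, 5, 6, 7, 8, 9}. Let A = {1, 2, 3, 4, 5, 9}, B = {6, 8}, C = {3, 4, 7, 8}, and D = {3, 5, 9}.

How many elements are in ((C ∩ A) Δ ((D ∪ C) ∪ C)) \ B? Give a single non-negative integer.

C ∩ A = {3, 4}
D ∪ C = {3, 4, 5, 7, 8, 9}
(D ∪ C) ∪ C = {3, 4, 5, 7, 8, 9}
(C ∩ A) Δ ((D ∪ C) ∪ C) = {5, 7, 8, 9}
((C ∩ A) Δ ((D ∪ C) ∪ C)) \ B = {5, 7, 9}
|((C ∩ A) Δ ((D ∪ C) ∪ C)) \ B| = 3

3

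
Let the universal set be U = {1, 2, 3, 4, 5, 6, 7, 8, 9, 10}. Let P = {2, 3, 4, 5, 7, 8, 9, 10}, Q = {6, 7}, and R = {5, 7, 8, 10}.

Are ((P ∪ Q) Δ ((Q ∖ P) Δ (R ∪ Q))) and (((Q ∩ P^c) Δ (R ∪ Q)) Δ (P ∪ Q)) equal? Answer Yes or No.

P ∪ Q = {2, 3, 4, 5, 6, 7, 8, 9, 10}
Q ∖ P = {6}
R ∪ Q = {5, 6, 7, 8, 10}
(Q ∖ P) Δ (R ∪ Q) = {5, 7, 8, 10}
(P ∪ Q) Δ ((Q ∖ P) Δ (R ∪ Q)) = {2, 3, 4, 6, 9}
P^c = {1, 6}
Q ∩ P^c = {6}
(Q ∩ P^c) Δ (R ∪ Q) = {5, 7, 8, 10}
((Q ∩ P^c) Δ (R ∪ Q)) Δ (P ∪ Q) = {2, 3, 4, 6, 9}
Both equal {2, 3, 4, 6, 9}, so (P ∪ Q) Δ ((Q ∖ P) Δ (R ∪ Q)) = ((Q ∩ P^c) Δ (R ∪ Q)) Δ (P ∪ Q).

Yes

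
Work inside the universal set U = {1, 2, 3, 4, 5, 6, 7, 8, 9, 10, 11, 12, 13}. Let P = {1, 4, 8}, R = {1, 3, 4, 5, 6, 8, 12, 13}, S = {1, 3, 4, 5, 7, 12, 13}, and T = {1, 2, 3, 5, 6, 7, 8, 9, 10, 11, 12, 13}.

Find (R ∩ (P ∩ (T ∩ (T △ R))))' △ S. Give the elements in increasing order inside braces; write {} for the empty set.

T △ R = {2, 4, 7, 9, 10, 11}
T ∩ (T △ R) = {2, 7, 9, 10, 11}
P ∩ (T ∩ (T △ R)) = {}
R ∩ (P ∩ (T ∩ (T △ R))) = {}
(R ∩ (P ∩ (T ∩ (T △ R))))' = {1, 2, 3, 4, 5, 6, 7, 8, 9, 10, 11, 12, 13}
(R ∩ (P ∩ (T ∩ (T △ R))))' △ S = {2, 6, 8, 9, 10, 11}

{2, 6, 8, 9, 10, 11}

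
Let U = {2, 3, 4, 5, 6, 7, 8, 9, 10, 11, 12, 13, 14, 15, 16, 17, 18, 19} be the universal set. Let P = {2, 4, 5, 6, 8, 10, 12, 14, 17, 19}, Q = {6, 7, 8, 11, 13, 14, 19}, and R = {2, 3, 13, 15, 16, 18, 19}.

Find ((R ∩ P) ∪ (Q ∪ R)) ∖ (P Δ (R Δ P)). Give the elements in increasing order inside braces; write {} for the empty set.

{6, 7, 8, 11, 14}

R ∩ P = {2, 19}
Q ∪ R = {2, 3, 6, 7, 8, 11, 13, 14, 15, 16, 18, 19}
(R ∩ P) ∪ (Q ∪ R) = {2, 3, 6, 7, 8, 11, 13, 14, 15, 16, 18, 19}
R Δ P = {3, 4, 5, 6, 8, 10, 12, 13, 14, 15, 16, 17, 18}
P Δ (R Δ P) = {2, 3, 13, 15, 16, 18, 19}
((R ∩ P) ∪ (Q ∪ R)) ∖ (P Δ (R Δ P)) = {6, 7, 8, 11, 14}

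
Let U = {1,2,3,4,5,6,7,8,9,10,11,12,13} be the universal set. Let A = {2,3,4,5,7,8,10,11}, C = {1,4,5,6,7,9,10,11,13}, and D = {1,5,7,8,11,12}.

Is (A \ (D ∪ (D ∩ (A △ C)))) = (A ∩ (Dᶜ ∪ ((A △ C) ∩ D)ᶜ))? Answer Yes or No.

No

A △ C = {1,2,3,6,8,9,13}
D ∩ (A △ C) = {1,8}
D ∪ (D ∩ (A △ C)) = {1,5,7,8,11,12}
A \ (D ∪ (D ∩ (A △ C))) = {2,3,4,10}
Dᶜ = {2,3,4,6,9,10,13}
(A △ C) ∩ D = {1,8}
((A △ C) ∩ D)ᶜ = {2,3,4,5,6,7,9,10,11,12,13}
Dᶜ ∪ ((A △ C) ∩ D)ᶜ = {2,3,4,5,6,7,9,10,11,12,13}
A ∩ (Dᶜ ∪ ((A △ C) ∩ D)ᶜ) = {2,3,4,5,7,10,11}
5 ∈ A ∩ (Dᶜ ∪ ((A △ C) ∩ D)ᶜ) but 5 ∉ A \ (D ∪ (D ∩ (A △ C))), so they differ.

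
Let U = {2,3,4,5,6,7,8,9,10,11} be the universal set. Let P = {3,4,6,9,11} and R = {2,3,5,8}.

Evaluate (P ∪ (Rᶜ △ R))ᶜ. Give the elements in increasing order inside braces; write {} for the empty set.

Rᶜ = {4,6,7,9,10,11}
Rᶜ △ R = {2,3,4,5,6,7,8,9,10,11}
P ∪ (Rᶜ △ R) = {2,3,4,5,6,7,8,9,10,11}
(P ∪ (Rᶜ △ R))ᶜ = {}

{}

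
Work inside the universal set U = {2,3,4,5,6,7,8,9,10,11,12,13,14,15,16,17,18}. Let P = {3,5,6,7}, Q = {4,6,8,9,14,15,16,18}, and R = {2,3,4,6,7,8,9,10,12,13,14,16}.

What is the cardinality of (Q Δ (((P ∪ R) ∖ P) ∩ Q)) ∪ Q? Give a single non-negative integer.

8

P ∪ R = {2,3,4,5,6,7,8,9,10,12,13,14,16}
(P ∪ R) ∖ P = {2,4,8,9,10,12,13,14,16}
((P ∪ R) ∖ P) ∩ Q = {4,8,9,14,16}
Q Δ (((P ∪ R) ∖ P) ∩ Q) = {6,15,18}
(Q Δ (((P ∪ R) ∖ P) ∩ Q)) ∪ Q = {4,6,8,9,14,15,16,18}
|(Q Δ (((P ∪ R) ∖ P) ∩ Q)) ∪ Q| = 8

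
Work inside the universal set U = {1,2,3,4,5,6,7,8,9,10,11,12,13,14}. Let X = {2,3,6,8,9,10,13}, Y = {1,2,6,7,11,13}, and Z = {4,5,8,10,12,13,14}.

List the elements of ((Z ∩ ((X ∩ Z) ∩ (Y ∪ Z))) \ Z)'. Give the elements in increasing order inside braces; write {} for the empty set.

{1,2,3,4,5,6,7,8,9,10,11,12,13,14}

X ∩ Z = {8,10,13}
Y ∪ Z = {1,2,4,5,6,7,8,10,11,12,13,14}
(X ∩ Z) ∩ (Y ∪ Z) = {8,10,13}
Z ∩ ((X ∩ Z) ∩ (Y ∪ Z)) = {8,10,13}
(Z ∩ ((X ∩ Z) ∩ (Y ∪ Z))) \ Z = {}
((Z ∩ ((X ∩ Z) ∩ (Y ∪ Z))) \ Z)' = {1,2,3,4,5,6,7,8,9,10,11,12,13,14}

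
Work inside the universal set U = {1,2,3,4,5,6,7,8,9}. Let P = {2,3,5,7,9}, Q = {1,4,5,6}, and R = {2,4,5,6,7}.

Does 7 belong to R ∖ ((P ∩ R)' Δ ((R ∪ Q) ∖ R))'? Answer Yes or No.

7 ∈ P and 7 ∈ R, so 7 ∈ P ∩ R
7 ∉ (P ∩ R)' since 7 ∈ (P ∩ R)
7 ∈ R and 7 ∉ Q, so 7 ∈ R ∪ Q
7 ∈ (R ∪ Q) and 7 ∈ R, so 7 ∉ (R ∪ Q) ∖ R
7 ∉ (P ∩ R)' and 7 ∉ ((R ∪ Q) ∖ R), so 7 ∉ (P ∩ R)' Δ ((R ∪ Q) ∖ R)
7 ∈ ((P ∩ R)' Δ ((R ∪ Q) ∖ R))' since 7 ∉ ((P ∩ R)' Δ ((R ∪ Q) ∖ R))
7 ∈ R and 7 ∈ ((P ∩ R)' Δ ((R ∪ Q) ∖ R))', so 7 ∉ R ∖ ((P ∩ R)' Δ ((R ∪ Q) ∖ R))'

No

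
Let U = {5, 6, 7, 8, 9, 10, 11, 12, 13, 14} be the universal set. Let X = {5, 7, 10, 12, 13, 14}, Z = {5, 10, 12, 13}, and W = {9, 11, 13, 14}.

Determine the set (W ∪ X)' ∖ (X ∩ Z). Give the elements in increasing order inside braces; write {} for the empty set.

W ∪ X = {5, 7, 9, 10, 11, 12, 13, 14}
(W ∪ X)' = {6, 8}
X ∩ Z = {5, 10, 12, 13}
(W ∪ X)' ∖ (X ∩ Z) = {6, 8}

{6, 8}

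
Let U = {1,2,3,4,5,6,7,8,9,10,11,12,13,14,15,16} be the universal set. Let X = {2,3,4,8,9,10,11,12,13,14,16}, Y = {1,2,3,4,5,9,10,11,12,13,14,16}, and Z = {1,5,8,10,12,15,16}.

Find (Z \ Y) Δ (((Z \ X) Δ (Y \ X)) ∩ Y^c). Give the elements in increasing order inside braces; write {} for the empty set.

Z \ Y = {8,15}
Z \ X = {1,5,15}
Y \ X = {1,5}
(Z \ X) Δ (Y \ X) = {15}
Y^c = {6,7,8,15}
((Z \ X) Δ (Y \ X)) ∩ Y^c = {15}
(Z \ Y) Δ (((Z \ X) Δ (Y \ X)) ∩ Y^c) = {8}

{8}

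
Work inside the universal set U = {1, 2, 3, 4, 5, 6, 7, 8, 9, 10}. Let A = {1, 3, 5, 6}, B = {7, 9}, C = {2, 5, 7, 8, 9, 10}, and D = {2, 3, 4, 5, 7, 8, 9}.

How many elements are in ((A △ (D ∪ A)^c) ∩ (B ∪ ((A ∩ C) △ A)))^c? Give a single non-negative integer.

7

D ∪ A = {1, 2, 3, 4, 5, 6, 7, 8, 9}
(D ∪ A)^c = {10}
A △ (D ∪ A)^c = {1, 3, 5, 6, 10}
A ∩ C = {5}
(A ∩ C) △ A = {1, 3, 6}
B ∪ ((A ∩ C) △ A) = {1, 3, 6, 7, 9}
(A △ (D ∪ A)^c) ∩ (B ∪ ((A ∩ C) △ A)) = {1, 3, 6}
((A △ (D ∪ A)^c) ∩ (B ∪ ((A ∩ C) △ A)))^c = {2, 4, 5, 7, 8, 9, 10}
|((A △ (D ∪ A)^c) ∩ (B ∪ ((A ∩ C) △ A)))^c| = 7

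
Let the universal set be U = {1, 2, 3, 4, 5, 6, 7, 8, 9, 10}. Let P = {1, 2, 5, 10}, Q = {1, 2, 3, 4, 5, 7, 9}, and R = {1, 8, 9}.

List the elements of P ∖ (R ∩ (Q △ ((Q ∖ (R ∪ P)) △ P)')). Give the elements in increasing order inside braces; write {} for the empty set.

{2, 5, 10}

R ∪ P = {1, 2, 5, 8, 9, 10}
Q ∖ (R ∪ P) = {3, 4, 7}
(Q ∖ (R ∪ P)) △ P = {1, 2, 3, 4, 5, 7, 10}
((Q ∖ (R ∪ P)) △ P)' = {6, 8, 9}
Q △ ((Q ∖ (R ∪ P)) △ P)' = {1, 2, 3, 4, 5, 6, 7, 8}
R ∩ (Q △ ((Q ∖ (R ∪ P)) △ P)') = {1, 8}
P ∖ (R ∩ (Q △ ((Q ∖ (R ∪ P)) △ P)')) = {2, 5, 10}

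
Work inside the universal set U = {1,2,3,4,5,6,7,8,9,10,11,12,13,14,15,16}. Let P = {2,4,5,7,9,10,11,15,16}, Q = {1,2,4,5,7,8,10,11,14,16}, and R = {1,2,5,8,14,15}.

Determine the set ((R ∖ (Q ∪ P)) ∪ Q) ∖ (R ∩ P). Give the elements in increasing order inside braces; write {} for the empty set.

Q ∪ P = {1,2,4,5,7,8,9,10,11,14,15,16}
R ∖ (Q ∪ P) = {}
(R ∖ (Q ∪ P)) ∪ Q = {1,2,4,5,7,8,10,11,14,16}
R ∩ P = {2,5,15}
((R ∖ (Q ∪ P)) ∪ Q) ∖ (R ∩ P) = {1,4,7,8,10,11,14,16}

{1,4,7,8,10,11,14,16}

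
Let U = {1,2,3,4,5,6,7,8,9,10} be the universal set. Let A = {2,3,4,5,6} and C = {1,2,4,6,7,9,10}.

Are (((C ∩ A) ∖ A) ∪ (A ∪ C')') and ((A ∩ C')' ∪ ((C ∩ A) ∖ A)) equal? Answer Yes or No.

No

C ∩ A = {2,4,6}
(C ∩ A) ∖ A = {}
C' = {3,5,8}
A ∪ C' = {2,3,4,5,6,8}
(A ∪ C')' = {1,7,9,10}
((C ∩ A) ∖ A) ∪ (A ∪ C')' = {1,7,9,10}
A ∩ C' = {3,5}
(A ∩ C')' = {1,2,4,6,7,8,9,10}
(A ∩ C')' ∪ ((C ∩ A) ∖ A) = {1,2,4,6,7,8,9,10}
2 ∈ (A ∩ C')' ∪ ((C ∩ A) ∖ A) but 2 ∉ ((C ∩ A) ∖ A) ∪ (A ∪ C')', so they differ.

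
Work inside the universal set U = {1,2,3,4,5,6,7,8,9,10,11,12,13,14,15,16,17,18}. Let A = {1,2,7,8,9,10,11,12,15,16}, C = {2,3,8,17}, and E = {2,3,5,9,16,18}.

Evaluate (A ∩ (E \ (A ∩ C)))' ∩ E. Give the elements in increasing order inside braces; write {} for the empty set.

A ∩ C = {2,8}
E \ (A ∩ C) = {3,5,9,16,18}
A ∩ (E \ (A ∩ C)) = {9,16}
(A ∩ (E \ (A ∩ C)))' = {1,2,3,4,5,6,7,8,10,11,12,13,14,15,17,18}
(A ∩ (E \ (A ∩ C)))' ∩ E = {2,3,5,18}

{2,3,5,18}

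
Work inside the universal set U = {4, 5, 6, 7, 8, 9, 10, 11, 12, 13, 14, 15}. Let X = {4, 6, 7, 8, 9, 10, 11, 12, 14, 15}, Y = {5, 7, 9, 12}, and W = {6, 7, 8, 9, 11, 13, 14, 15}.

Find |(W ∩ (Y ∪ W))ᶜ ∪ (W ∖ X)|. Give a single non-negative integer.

Y ∪ W = {5, 6, 7, 8, 9, 11, 12, 13, 14, 15}
W ∩ (Y ∪ W) = {6, 7, 8, 9, 11, 13, 14, 15}
(W ∩ (Y ∪ W))ᶜ = {4, 5, 10, 12}
W ∖ X = {13}
(W ∩ (Y ∪ W))ᶜ ∪ (W ∖ X) = {4, 5, 10, 12, 13}
|(W ∩ (Y ∪ W))ᶜ ∪ (W ∖ X)| = 5

5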